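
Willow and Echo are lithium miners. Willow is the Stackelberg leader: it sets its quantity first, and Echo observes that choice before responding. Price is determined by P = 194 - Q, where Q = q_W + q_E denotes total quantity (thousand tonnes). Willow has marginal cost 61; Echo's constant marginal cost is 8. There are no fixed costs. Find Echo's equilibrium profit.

5329

Solve by backward induction. Given q_W, the follower Echo maximises π_E = (194 - q_W - q_E)q_E - 8q_E.
∂π_E/∂q_E = 186 - q_W - 2q_E = 0 gives the reaction function q_E = (186 - q_W)/2.
Willow substitutes q_E(q_W) into its own profit: π_W = q_W(194 - q_W - (186 - q_W)/2) - 61q_W = (101 - (1/2)q_W)q_W - 61q_W.
Maximising: ∂π_W/∂q_W = 40 - q_W = 0, giving q_W = 40.
Then q_E = (186 - 40)/2 = 73.
Price P = 194 - 113 = 81.
Echo's profit: (81 - 8)·73 = 5329.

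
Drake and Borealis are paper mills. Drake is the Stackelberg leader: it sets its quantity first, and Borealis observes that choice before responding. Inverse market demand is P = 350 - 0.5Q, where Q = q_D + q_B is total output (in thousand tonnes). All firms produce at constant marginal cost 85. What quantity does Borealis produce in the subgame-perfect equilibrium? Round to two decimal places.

Solve by backward induction. Given q_D, the follower Borealis maximises π_B = (350 - (1/2)q_D - (1/2)q_B)q_B - 85q_B.
Follower FOC: 265 - (1/2)q_D - q_B = 0, so q_B(q_D) = (265 - (1/2)q_D).
The leader anticipates this reaction. Substituting into P = 350 - 0.5Q gives P = 435/2 - (1/4)q_D, so π_D = (435/2 - (1/4)q_D)q_D - 85q_D.
The leader's first-order condition 265/2 - (1/2)q_D = 0 yields q_D = 265.
Then q_B = (265 - (1/2)·265) = 265/2.

132.50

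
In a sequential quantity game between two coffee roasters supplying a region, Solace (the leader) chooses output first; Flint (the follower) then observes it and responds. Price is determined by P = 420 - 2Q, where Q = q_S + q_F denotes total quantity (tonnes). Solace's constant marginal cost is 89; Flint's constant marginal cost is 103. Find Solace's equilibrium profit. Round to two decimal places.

The follower Flint best-responds to any q_S: π_F = (420 - 2Q)q_F - 103q_F.
Setting the follower's marginal profit to zero, 317 - 2q_S - 4q_F = 0, i.e. q_F = (317 - 2q_S)/4.
The leader anticipates this reaction. Substituting into P = 420 - 2Q gives P = 523/2 - q_S, so π_S = (523/2 - q_S)q_S - 89q_S.
Maximising: ∂π_S/∂q_S = 345/2 - 2q_S = 0, giving q_S = 345/4.
Then q_F = (317 - 2·(345/4))/4 = 289/8.
Price P = 420 - 2·(979/8) = 701/4.
Solace's profit: (701/4 - 89)·(345/4) = 7439.0625.

7439.06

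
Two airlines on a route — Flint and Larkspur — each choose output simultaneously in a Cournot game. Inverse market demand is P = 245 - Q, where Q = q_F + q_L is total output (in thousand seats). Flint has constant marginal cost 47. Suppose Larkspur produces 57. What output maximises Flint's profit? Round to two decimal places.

70.50

With the rival's output fixed at 57, Flint's profit is π_F = (245 - 57 - q_F)q_F - (47q_F) = (188 - q_F)q_F - (47q_F).
∂π_F/∂q_F = 141 - 2q_F = 0, so q_F = 141/2.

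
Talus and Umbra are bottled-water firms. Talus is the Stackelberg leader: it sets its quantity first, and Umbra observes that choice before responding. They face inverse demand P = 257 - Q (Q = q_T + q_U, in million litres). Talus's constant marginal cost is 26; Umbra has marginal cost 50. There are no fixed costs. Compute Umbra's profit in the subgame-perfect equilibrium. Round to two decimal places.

Solve by backward induction. Given q_T, the follower Umbra maximises π_U = (257 - q_T - q_U)q_U - 50q_U.
Follower FOC: 207 - q_T - 2q_U = 0, so q_U(q_T) = (207 - q_T)/2.
The leader anticipates this reaction. Substituting into P = 257 - Q gives P = 307/2 - (1/2)q_T, so π_T = (307/2 - (1/2)q_T)q_T - 26q_T.
The leader's first-order condition 255/2 - q_T = 0 yields q_T = 255/2.
Then q_U = (207 - 255/2)/2 = 159/4.
Price P = 257 - 669/4 = 359/4.
Umbra's profit: (359/4 - 50)·(159/4) = 1580.0625.

1580.06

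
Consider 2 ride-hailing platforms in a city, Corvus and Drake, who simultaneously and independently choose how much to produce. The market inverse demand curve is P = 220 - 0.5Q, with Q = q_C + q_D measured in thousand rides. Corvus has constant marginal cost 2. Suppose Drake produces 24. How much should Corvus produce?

With the rival's output fixed at 24, Corvus's profit is π_C = (220 - (1/2)·24 - (1/2)q_C)q_C - (2q_C) = (208 - (1/2)q_C)q_C - (2q_C).
∂π_C/∂q_C = 206 - q_C = 0, so q_C = 206.

206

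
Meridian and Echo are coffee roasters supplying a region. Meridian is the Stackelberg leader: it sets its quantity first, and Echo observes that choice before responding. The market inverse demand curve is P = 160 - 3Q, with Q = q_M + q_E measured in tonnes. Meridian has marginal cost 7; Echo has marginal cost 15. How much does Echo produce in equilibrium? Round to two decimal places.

10.75

Solve by backward induction. Given q_M, the follower Echo maximises π_E = (160 - 3q_M - 3q_E)q_E - 15q_E.
Setting the follower's marginal profit to zero, 145 - 3q_M - 6q_E = 0, i.e. q_E = (145 - 3q_M)/6.
Meridian substitutes q_E(q_M) into its own profit: π_M = q_M(160 - 3q_M - (145 - 3q_M)/2) - 7q_M = (175/2 - (3/2)q_M)q_M - 7q_M.
Leader FOC: 161/2 - 3q_M = 0, so q_M = 161/6.
Then q_E = (145 - 3·(161/6))/6 = 43/4.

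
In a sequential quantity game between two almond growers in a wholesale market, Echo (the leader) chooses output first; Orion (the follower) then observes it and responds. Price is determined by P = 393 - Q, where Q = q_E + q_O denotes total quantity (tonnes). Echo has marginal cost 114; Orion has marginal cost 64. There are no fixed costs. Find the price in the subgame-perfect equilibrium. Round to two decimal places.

Solve by backward induction. Given q_E, the follower Orion maximises π_O = (393 - q_E - q_O)q_O - 64q_O.
Follower FOC: 329 - q_E - 2q_O = 0, so q_O(q_E) = (329 - q_E)/2.
The leader anticipates this reaction. Substituting into P = 393 - Q gives P = 457/2 - (1/2)q_E, so π_E = (457/2 - (1/2)q_E)q_E - 114q_E.
The leader's first-order condition 229/2 - q_E = 0 yields q_E = 229/2.
Then q_O = (329 - 229/2)/2 = 429/4.
Total output Q = 887/4, so price P = 393 - 887/4 = 685/4.

171.25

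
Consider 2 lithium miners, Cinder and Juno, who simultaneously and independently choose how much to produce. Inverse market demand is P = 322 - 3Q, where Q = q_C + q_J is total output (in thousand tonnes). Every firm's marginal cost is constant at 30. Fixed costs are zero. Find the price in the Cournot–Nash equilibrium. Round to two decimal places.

Each firm earns π_i = (322 - 3Q)q_i - 30q_i.
First-order condition (treating rivals' output as given): 292 - 6q_i - 3q_j = 0.
By symmetry each firm produces the same amount; substituting q_j = q_i yields q_i = 292/9.
Total output Q = 584/9, so price P = 322 - 3·(584/9) = 382/3.

127.33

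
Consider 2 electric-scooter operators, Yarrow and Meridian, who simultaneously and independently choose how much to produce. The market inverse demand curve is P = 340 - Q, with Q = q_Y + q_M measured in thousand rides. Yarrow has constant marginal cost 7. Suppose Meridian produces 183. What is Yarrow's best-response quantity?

With the rival's output fixed at 183, Yarrow's profit is π_Y = (340 - 183 - q_Y)q_Y - (7q_Y) = (157 - q_Y)q_Y - (7q_Y).
∂π_Y/∂q_Y = 150 - 2q_Y = 0, so q_Y = 75.

75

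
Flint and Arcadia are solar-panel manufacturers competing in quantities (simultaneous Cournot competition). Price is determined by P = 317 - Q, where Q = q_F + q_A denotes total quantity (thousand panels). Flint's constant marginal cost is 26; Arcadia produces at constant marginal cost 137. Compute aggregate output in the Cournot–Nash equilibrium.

Flint's profit: π_F = (317 - Q)q_F - (26q_F). Setting ∂π_F/∂q_F = 0: 291 - 2q_F - (q_A) = 0.
Arcadia's first-order condition: 180 - 2q_A - (q_F) = 0.
Best responses: q_F = (291 - q_A)/2, q_A = (180 - q_F)/2.
Solving the pair: q_F = 134, q_A = 23.
Total output Q = 134 + 23 = 157.

157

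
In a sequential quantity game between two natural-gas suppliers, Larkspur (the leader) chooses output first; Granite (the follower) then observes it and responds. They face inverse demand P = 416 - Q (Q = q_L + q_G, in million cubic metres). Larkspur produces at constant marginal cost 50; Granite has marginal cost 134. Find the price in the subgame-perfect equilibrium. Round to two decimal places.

162.50

Solve by backward induction. Given q_L, the follower Granite maximises π_G = (416 - q_L - q_G)q_G - 134q_G.
∂π_G/∂q_G = 282 - q_L - 2q_G = 0 gives the reaction function q_G = (282 - q_L)/2.
The leader anticipates this reaction. Substituting into P = 416 - Q gives P = 275 - (1/2)q_L, so π_L = (275 - (1/2)q_L)q_L - 50q_L.
Maximising: ∂π_L/∂q_L = 225 - q_L = 0, giving q_L = 225.
Then q_G = (282 - 225)/2 = 57/2.
Total output Q = 507/2, so price P = 416 - 507/2 = 325/2.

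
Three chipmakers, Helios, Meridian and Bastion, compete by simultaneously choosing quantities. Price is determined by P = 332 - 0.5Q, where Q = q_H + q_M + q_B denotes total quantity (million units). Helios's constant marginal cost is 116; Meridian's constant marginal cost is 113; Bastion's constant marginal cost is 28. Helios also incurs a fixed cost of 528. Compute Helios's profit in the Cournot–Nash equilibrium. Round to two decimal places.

1425.13

Helios's profit: π_H = (332 - 0.5Q)q_H - (116q_H). Setting ∂π_H/∂q_H = 0: 216 - q_H - (1/2)(q_M + q_B) = 0.
Meridian's profit: π_M = (332 - 0.5Q)q_M - (113q_M). Setting ∂π_M/∂q_M = 0: 219 - q_M - (1/2)(q_H + q_B) = 0.
Bastion's first-order condition: 304 - q_B - (1/2)(q_H + q_M) = 0.
Summing all 3 equations gives 739 − 2Q = 0, hence Q = 739/2.
Back-substituting: q_H = (216 − 739/4)/(1/2) = 125/2, q_M = (219 − 739/4)/(1/2) = 137/2, q_B = (304 − 739/4)/(1/2) = 477/2.
Price P = 332 - (1/2)·(739/2) = 589/4.
Helios's profit: (589/4 - 116)·(125/2) - 528 = 1425.1250.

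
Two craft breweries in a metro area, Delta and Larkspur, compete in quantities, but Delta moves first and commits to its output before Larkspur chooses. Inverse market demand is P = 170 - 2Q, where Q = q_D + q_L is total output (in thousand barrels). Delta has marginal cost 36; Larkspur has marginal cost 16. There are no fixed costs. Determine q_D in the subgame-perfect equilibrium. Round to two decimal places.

The follower Larkspur best-responds to any q_D: π_L = (170 - 2Q)q_L - 16q_L.
Setting the follower's marginal profit to zero, 154 - 2q_D - 4q_L = 0, i.e. q_L = (154 - 2q_D)/4.
Delta substitutes q_L(q_D) into its own profit: π_D = q_D(170 - 2q_D - (154 - 2q_D)/2) - 36q_D = (93 - q_D)q_D - 36q_D.
Maximising: ∂π_D/∂q_D = 57 - 2q_D = 0, giving q_D = 57/2.
Then q_L = (154 - 2·(57/2))/4 = 97/4.

28.50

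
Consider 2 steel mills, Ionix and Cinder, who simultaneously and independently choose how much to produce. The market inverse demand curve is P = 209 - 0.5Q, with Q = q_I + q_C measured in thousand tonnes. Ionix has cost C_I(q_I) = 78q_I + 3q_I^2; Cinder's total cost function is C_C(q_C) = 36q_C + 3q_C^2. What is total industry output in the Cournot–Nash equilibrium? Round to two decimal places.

Ionix's profit: π_I = (209 - 0.5Q)q_I - (78q_I + 3q_I²). Setting ∂π_I/∂q_I = 0: 131 - 7q_I - (1/2)(q_C) = 0.
Cinder's first-order condition: 173 - 7q_C - (1/2)(q_I) = 0.
Rearranging gives the reaction functions q_I = (131 - (1/2)q_C)/7 and q_C = (173 - (1/2)q_I)/7.
Solving the pair: q_I = 17.0359, q_C = 23.4974.
Total output Q = 17.0359 + 23.4974 = 608/15.

40.53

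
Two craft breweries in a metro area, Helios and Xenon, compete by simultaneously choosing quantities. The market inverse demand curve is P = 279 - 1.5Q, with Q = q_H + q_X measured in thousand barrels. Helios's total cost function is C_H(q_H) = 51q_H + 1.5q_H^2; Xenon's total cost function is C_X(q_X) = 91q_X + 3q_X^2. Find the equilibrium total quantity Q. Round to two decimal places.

Helios's profit: π_H = (279 - 1.5Q)q_H - (51q_H + (3/2)q_H²). Setting ∂π_H/∂q_H = 0: 228 - 6q_H - (3/2)(q_X) = 0.
Xenon's first-order condition: 188 - 9q_X - (3/2)(q_H) = 0.
Best responses: q_H = (228 - (3/2)q_X)/6, q_X = (188 - (3/2)q_H)/9.
Solving the pair: q_H = 34.2029, q_X = 1048/69.
Total output Q = 34.2029 + 1048/69 = 1136/23.

49.39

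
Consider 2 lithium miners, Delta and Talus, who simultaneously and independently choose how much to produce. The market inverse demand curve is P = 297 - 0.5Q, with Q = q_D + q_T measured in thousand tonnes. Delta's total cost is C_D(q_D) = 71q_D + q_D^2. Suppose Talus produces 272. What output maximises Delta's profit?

With the rival's output fixed at 272, Delta's profit is π_D = (297 - (1/2)·272 - (1/2)q_D)q_D - (71q_D + q_D²) = (161 - (1/2)q_D)q_D - (71q_D + q_D²).
∂π_D/∂q_D = 90 - 3q_D = 0, so q_D = 30.

30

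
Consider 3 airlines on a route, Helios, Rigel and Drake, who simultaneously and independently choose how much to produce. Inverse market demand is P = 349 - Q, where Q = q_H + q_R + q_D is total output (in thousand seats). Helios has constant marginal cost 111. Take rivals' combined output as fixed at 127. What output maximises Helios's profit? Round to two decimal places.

With rivals' combined output fixed at 127, Helios's profit is π_H = (349 - 127 - q_H)q_H - (111q_H) = (222 - q_H)q_H - (111q_H).
∂π_H/∂q_H = 111 - 2q_H = 0, so q_H = 111/2.

55.50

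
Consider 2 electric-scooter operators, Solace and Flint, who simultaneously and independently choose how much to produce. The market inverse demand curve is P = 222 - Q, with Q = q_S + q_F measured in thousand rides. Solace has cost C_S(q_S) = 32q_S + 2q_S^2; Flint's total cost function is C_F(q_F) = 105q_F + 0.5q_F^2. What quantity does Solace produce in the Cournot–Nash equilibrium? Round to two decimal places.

26.65

Solace's profit: π_S = (222 - Q)q_S - (32q_S + 2q_S²). Setting ∂π_S/∂q_S = 0: 190 - 6q_S - (q_F) = 0.
Flint's first-order condition: 117 - 3q_F - (q_S) = 0.
Rearranging gives the reaction functions q_S = (190 - q_F)/6 and q_F = (117 - q_S)/3.
Substituting one into the other gives q_S = 453/17 and q_F = 512/17.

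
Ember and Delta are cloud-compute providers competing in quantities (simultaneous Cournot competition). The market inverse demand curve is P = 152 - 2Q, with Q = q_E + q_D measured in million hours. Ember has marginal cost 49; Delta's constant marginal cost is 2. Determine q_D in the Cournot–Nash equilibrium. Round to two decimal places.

32.83

Ember's profit: π_E = (152 - 2Q)q_E - (49q_E). Setting ∂π_E/∂q_E = 0: 103 - 4q_E - 2(q_D) = 0.
Delta's first-order condition: 150 - 4q_D - 2(q_E) = 0.
Rearranging gives the reaction functions q_E = (103 - 2q_D)/4 and q_D = (150 - 2q_E)/4.
Substituting one into the other gives q_E = 28/3 and q_D = 197/6.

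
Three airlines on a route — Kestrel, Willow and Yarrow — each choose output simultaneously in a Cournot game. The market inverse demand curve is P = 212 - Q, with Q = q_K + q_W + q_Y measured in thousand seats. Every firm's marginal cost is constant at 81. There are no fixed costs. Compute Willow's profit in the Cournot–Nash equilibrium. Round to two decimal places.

A representative firm's profit is π_i = q_i(212 - Q) - 81q_i.
First-order condition (treating rivals' output as given): 131 - 2q_i - Σ_{j≠i} q_j = 0.
With identical firms every q_j equals q_i, so Σ_{j≠i} q_j = 2q_i and 131 = 4q_i, giving q_i = 131/4.
Price P = 212 - 393/4 = 455/4.
Willow's profit: (455/4 - 81)·(131/4) = 1072.5625.

1072.56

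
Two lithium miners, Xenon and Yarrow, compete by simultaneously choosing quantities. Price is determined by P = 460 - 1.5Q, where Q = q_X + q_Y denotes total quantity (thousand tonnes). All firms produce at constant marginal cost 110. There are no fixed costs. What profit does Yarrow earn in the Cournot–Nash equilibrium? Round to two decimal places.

Each firm earns π_i = (460 - 1.5Q)q_i - 110q_i.
First-order condition (treating rivals' output as given): 350 - 3q_i - (3/2)q_j = 0.
With identical firms every q_j equals q_i, so q_j = q_i and 350 = (9/2)q_i, giving q_i = 700/9.
Price P = 460 - (3/2)·(1400/9) = 680/3.
Yarrow's profit: (680/3 - 110)·(700/9) = 9074.0741.

9074.07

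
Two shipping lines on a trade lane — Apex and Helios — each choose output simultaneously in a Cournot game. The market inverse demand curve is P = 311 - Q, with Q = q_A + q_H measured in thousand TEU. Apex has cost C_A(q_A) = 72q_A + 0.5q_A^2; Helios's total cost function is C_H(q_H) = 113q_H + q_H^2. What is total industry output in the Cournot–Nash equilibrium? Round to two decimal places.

Apex's profit: π_A = (311 - Q)q_A - (72q_A + (1/2)q_A²). Setting ∂π_A/∂q_A = 0: 239 - 3q_A - (q_H) = 0.
Helios's profit: π_H = (311 - Q)q_H - (113q_H + q_H²). Setting ∂π_H/∂q_H = 0: 198 - 4q_H - (q_A) = 0.
Best responses: q_A = (239 - q_H)/3, q_H = (198 - q_A)/4.
Substituting one into the other gives q_A = 758/11 and q_H = 355/11.
Total output Q = 758/11 + 355/11 = 1113/11.

101.18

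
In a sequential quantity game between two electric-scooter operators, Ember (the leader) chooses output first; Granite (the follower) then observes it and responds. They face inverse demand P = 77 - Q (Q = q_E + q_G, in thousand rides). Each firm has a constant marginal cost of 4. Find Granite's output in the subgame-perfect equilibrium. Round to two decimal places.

Solve by backward induction. Given q_E, the follower Granite maximises π_G = (77 - q_E - q_G)q_G - 4q_G.
∂π_G/∂q_G = 73 - q_E - 2q_G = 0 gives the reaction function q_G = (73 - q_E)/2.
The leader anticipates this reaction. Substituting into P = 77 - Q gives P = 81/2 - (1/2)q_E, so π_E = (81/2 - (1/2)q_E)q_E - 4q_E.
Maximising: ∂π_E/∂q_E = 73/2 - q_E = 0, giving q_E = 73/2.
Then q_G = (73 - 73/2)/2 = 73/4.

18.25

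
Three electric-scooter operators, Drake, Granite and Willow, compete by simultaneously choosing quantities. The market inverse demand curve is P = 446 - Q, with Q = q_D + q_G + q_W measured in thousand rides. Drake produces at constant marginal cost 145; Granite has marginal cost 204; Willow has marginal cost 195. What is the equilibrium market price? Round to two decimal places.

Drake's profit: π_D = (446 - Q)q_D - (145q_D). Setting ∂π_D/∂q_D = 0: 301 - 2q_D - (q_G + q_W) = 0.
Granite's first-order condition: 242 - 2q_G - (q_D + q_W) = 0.
Willow's profit: π_W = (446 - Q)q_W - (195q_W). Setting ∂π_W/∂q_W = 0: 251 - 2q_W - (q_D + q_G) = 0.
Summing all 3 equations gives 794 − 4Q = 0, hence Q = 397/2.
Back-substituting: q_D = (301 − 397/2) = 205/2, q_G = (242 − 397/2) = 87/2, q_W = (251 − 397/2) = 105/2.
Total output Q = 397/2, so price P = 446 - 397/2 = 495/2.

247.50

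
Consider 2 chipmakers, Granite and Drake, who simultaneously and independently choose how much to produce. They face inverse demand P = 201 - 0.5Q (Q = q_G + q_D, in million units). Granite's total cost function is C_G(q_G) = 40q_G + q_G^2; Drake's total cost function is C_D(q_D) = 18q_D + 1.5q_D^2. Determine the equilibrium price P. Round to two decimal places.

157.55

Granite's profit: π_G = (201 - 0.5Q)q_G - (40q_G + q_G²). Setting ∂π_G/∂q_G = 0: 161 - 3q_G - (1/2)(q_D) = 0.
Drake's first-order condition: 183 - 4q_D - (1/2)(q_G) = 0.
Best responses: q_G = (161 - (1/2)q_D)/3, q_D = (183 - (1/2)q_G)/4.
Solving the pair: q_G = 47.0213, q_D = 1874/47.
Total output Q = 86.8936, so price P = 201 - (1/2)·86.8936 = 157.5532.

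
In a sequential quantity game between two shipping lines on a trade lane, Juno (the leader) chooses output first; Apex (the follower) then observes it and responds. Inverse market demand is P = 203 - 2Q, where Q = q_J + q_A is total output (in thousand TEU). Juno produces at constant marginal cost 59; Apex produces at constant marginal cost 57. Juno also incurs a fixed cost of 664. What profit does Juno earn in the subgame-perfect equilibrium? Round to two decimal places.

The follower Apex best-responds to any q_J: π_A = (203 - 2Q)q_A - 57q_A.
Setting the follower's marginal profit to zero, 146 - 2q_J - 4q_A = 0, i.e. q_A = (146 - 2q_J)/4.
The leader anticipates this reaction. Substituting into P = 203 - 2Q gives P = 130 - q_J, so π_J = (130 - q_J)q_J - 59q_J.
Maximising: ∂π_J/∂q_J = 71 - 2q_J = 0, giving q_J = 71/2.
Then q_A = (146 - 2·(71/2))/4 = 75/4.
Price P = 203 - 2·(217/4) = 189/2.
Juno's profit: (189/2 - 59)·(71/2) - 664 = 596.2500.

596.25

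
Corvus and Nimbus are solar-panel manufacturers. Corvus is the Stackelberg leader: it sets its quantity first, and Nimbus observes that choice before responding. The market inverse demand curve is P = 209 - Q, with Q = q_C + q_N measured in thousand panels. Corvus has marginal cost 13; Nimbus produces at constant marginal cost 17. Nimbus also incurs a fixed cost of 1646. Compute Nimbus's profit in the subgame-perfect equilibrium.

470

The follower Nimbus best-responds to any q_C: π_N = (209 - Q)q_N - 17q_N.
Setting the follower's marginal profit to zero, 192 - q_C - 2q_N = 0, i.e. q_N = (192 - q_C)/2.
Corvus substitutes q_N(q_C) into its own profit: π_C = q_C(209 - q_C - (192 - q_C)/2) - 13q_C = (113 - (1/2)q_C)q_C - 13q_C.
Leader FOC: 100 - q_C = 0, so q_C = 100.
Then q_N = (192 - 100)/2 = 46.
Price P = 209 - 146 = 63.
Nimbus's profit: (63 - 17)·46 - 1646 = 470.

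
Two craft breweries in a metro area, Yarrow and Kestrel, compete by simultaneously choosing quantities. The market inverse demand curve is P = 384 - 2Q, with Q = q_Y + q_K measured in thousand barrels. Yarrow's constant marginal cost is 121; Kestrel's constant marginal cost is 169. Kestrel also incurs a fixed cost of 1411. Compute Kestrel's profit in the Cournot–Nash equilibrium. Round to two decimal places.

138.39

Yarrow's profit: π_Y = (384 - 2Q)q_Y - (121q_Y). Setting ∂π_Y/∂q_Y = 0: 263 - 4q_Y - 2(q_K) = 0.
Kestrel's first-order condition: 215 - 4q_K - 2(q_Y) = 0.
Rearranging gives the reaction functions q_Y = (263 - 2q_K)/4 and q_K = (215 - 2q_Y)/4.
Solving the pair: q_Y = 311/6, q_K = 167/6.
Price P = 384 - 2·(239/3) = 674/3.
Kestrel's profit: (674/3 - 169)·(167/6) - 1411 = 138.3889.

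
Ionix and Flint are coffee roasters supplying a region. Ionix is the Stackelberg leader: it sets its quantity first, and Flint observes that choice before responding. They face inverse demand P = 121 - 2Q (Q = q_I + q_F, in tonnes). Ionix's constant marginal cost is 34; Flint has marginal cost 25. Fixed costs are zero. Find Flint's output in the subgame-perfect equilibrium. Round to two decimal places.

Solve by backward induction. Given q_I, the follower Flint maximises π_F = (121 - 2q_I - 2q_F)q_F - 25q_F.
∂π_F/∂q_F = 96 - 2q_I - 4q_F = 0 gives the reaction function q_F = (96 - 2q_I)/4.
Ionix substitutes q_F(q_I) into its own profit: π_I = q_I(121 - 2q_I - (96 - 2q_I)/2) - 34q_I = (73 - q_I)q_I - 34q_I.
Maximising: ∂π_I/∂q_I = 39 - 2q_I = 0, giving q_I = 39/2.
Then q_F = (96 - 2·(39/2))/4 = 57/4.

14.25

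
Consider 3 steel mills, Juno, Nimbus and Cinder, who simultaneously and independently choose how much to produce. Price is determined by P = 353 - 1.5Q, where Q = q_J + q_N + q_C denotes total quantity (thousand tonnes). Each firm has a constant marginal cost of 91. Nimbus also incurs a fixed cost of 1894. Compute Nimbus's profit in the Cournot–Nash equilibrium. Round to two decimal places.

Each firm earns π_i = (353 - 1.5Q)q_i - 91q_i.
Setting ∂π_i/∂q_i = 0 with rivals' quantities fixed: 262 - 3q_i - (3/2)·Σ_{j≠i} q_j = 0.
By symmetry each firm produces the same amount; substituting Σ_{j≠i} q_j = 2q_i yields q_i = 262/6 = 131/3.
Price P = 353 - (3/2)·131 = 313/2.
Nimbus's profit: (313/2 - 91)·(131/3) - 1894 = 966.1667.

966.17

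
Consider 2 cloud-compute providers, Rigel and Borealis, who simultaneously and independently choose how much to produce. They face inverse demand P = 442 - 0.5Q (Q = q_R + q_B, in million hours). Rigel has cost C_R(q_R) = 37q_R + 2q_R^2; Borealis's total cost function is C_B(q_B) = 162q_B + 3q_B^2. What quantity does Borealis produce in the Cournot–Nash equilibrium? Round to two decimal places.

Rigel's profit: π_R = (442 - 0.5Q)q_R - (37q_R + 2q_R²). Setting ∂π_R/∂q_R = 0: 405 - 5q_R - (1/2)(q_B) = 0.
Borealis's profit: π_B = (442 - 0.5Q)q_B - (162q_B + 3q_B²). Setting ∂π_B/∂q_B = 0: 280 - 7q_B - (1/2)(q_R) = 0.
So q_R = (405 - (1/2)q_B)/5 and q_B = (280 - (1/2)q_R)/7.
Substituting one into the other gives q_R = 77.5540 and q_B = 34.4604.

34.46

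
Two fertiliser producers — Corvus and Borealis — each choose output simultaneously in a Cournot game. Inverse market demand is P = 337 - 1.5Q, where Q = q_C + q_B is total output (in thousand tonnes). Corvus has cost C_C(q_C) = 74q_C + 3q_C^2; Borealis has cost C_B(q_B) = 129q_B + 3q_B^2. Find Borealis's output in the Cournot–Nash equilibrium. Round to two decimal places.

18.76

Corvus's profit: π_C = (337 - 1.5Q)q_C - (74q_C + 3q_C²). Setting ∂π_C/∂q_C = 0: 263 - 9q_C - (3/2)(q_B) = 0.
Borealis's profit: π_B = (337 - 1.5Q)q_B - (129q_B + 3q_B²). Setting ∂π_B/∂q_B = 0: 208 - 9q_B - (3/2)(q_C) = 0.
So q_C = (263 - (3/2)q_B)/9 and q_B = (208 - (3/2)q_C)/9.
Substituting one into the other gives q_C = 548/21 and q_B = 394/21.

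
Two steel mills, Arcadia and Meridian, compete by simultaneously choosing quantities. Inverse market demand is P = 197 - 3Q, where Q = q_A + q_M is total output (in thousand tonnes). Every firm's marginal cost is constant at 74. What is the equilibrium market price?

Each firm earns π_i = (197 - 3Q)q_i - 74q_i.
Setting ∂π_i/∂q_i = 0 with rivals' quantities fixed: 123 - 6q_i - 3q_j = 0.
By symmetry each firm produces the same amount; substituting q_j = q_i yields q_i = 123/9 = 41/3.
Total output Q = 82/3, so price P = 197 - 3·(82/3) = 115.

115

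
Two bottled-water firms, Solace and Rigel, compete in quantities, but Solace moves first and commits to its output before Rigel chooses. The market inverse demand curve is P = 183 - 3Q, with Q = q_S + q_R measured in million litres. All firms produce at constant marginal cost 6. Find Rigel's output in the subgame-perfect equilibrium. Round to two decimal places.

The follower Rigel best-responds to any q_S: π_R = (183 - 3Q)q_R - 6q_R.
Follower FOC: 177 - 3q_S - 6q_R = 0, so q_R(q_S) = (177 - 3q_S)/6.
The leader anticipates this reaction. Substituting into P = 183 - 3Q gives P = 189/2 - (3/2)q_S, so π_S = (189/2 - (3/2)q_S)q_S - 6q_S.
Leader FOC: 177/2 - 3q_S = 0, so q_S = 59/2.
Then q_R = (177 - 3·(59/2))/6 = 59/4.

14.75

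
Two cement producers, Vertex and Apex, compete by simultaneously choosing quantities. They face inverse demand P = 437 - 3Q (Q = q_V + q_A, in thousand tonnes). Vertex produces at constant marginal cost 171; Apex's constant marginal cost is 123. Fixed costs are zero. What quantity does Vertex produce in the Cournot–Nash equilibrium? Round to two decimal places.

Vertex's profit: π_V = (437 - 3Q)q_V - (171q_V). Setting ∂π_V/∂q_V = 0: 266 - 6q_V - 3(q_A) = 0.
Apex's profit: π_A = (437 - 3Q)q_A - (123q_A). Setting ∂π_A/∂q_A = 0: 314 - 6q_A - 3(q_V) = 0.
Best responses: q_V = (266 - 3q_A)/6, q_A = (314 - 3q_V)/6.
Substituting one into the other gives q_V = 218/9 and q_A = 362/9.

24.22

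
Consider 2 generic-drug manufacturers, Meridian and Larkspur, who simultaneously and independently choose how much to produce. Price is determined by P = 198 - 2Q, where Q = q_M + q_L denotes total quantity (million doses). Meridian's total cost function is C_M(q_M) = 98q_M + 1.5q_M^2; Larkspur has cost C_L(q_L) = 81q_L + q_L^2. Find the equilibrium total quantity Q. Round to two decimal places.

Meridian's profit: π_M = (198 - 2Q)q_M - (98q_M + (3/2)q_M²). Setting ∂π_M/∂q_M = 0: 100 - 7q_M - 2(q_L) = 0.
Larkspur's profit: π_L = (198 - 2Q)q_L - (81q_L + q_L²). Setting ∂π_L/∂q_L = 0: 117 - 6q_L - 2(q_M) = 0.
Best responses: q_M = (100 - 2q_L)/7, q_L = (117 - 2q_M)/6.
Solving the pair: q_M = 183/19, q_L = 619/38.
Total output Q = 183/19 + 619/38 = 985/38.

25.92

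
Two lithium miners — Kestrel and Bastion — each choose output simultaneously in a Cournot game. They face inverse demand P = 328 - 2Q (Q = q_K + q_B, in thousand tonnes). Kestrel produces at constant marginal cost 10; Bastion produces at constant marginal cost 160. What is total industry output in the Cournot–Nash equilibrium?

Kestrel's profit: π_K = (328 - 2Q)q_K - (10q_K). Setting ∂π_K/∂q_K = 0: 318 - 4q_K - 2(q_B) = 0.
Bastion's first-order condition: 168 - 4q_B - 2(q_K) = 0.
Rearranging gives the reaction functions q_K = (318 - 2q_B)/4 and q_B = (168 - 2q_K)/4.
Substituting one into the other gives q_K = 78 and q_B = 3.
Total output Q = 78 + 3 = 81.

81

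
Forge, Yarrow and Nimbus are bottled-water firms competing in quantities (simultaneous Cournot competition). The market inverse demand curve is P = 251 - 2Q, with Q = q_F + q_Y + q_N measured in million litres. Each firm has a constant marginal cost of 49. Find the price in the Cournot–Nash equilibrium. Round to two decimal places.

99.50

Each firm earns π_i = (251 - 2Q)q_i - 49q_i.
First-order condition (treating rivals' output as given): 202 - 4q_i - 2·Σ_{j≠i} q_j = 0.
With identical firms every q_j equals q_i, so Σ_{j≠i} q_j = 2q_i and 202 = 8q_i, giving q_i = 101/4.
Total output Q = 303/4, so price P = 251 - 2·(303/4) = 199/2.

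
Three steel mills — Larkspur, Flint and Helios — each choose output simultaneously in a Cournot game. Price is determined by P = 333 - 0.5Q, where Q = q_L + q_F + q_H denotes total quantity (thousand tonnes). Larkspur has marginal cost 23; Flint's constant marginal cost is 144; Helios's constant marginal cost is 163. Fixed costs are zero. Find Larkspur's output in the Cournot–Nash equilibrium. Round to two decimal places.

285.50

Larkspur's profit: π_L = (333 - 0.5Q)q_L - (23q_L). Setting ∂π_L/∂q_L = 0: 310 - q_L - (1/2)(q_F + q_H) = 0.
Flint's first-order condition: 189 - q_F - (1/2)(q_L + q_H) = 0.
Helios's profit: π_H = (333 - 0.5Q)q_H - (163q_H). Setting ∂π_H/∂q_H = 0: 170 - q_H - (1/2)(q_L + q_F) = 0.
Summing all 3 equations gives 669 − 2Q = 0, hence Q = 669/2.
Back-substituting: q_L = (310 − 669/4)/(1/2) = 571/2, q_F = (189 − 669/4)/(1/2) = 87/2, q_H = (170 − 669/4)/(1/2) = 11/2.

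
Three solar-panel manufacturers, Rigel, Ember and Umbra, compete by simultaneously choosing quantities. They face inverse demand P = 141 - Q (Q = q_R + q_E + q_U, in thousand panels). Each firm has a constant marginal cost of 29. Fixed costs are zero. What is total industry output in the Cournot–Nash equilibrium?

84

Each firm earns π_i = (141 - Q)q_i - 29q_i.
First-order condition (treating rivals' output as given): 112 - 2q_i - Σ_{j≠i} q_j = 0.
By symmetry each firm produces the same amount; substituting Σ_{j≠i} q_j = 2q_i yields q_i = 112/4 = 28.
Total output Q = 28 + 28 + 28 = 84.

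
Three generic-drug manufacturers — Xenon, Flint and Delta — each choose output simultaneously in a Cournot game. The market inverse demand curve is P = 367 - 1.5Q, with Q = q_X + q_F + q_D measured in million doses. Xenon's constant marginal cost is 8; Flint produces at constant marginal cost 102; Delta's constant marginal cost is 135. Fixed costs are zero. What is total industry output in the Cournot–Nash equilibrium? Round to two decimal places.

142.67

Xenon's profit: π_X = (367 - 1.5Q)q_X - (8q_X). Setting ∂π_X/∂q_X = 0: 359 - 3q_X - (3/2)(q_F + q_D) = 0.
Flint's first-order condition: 265 - 3q_F - (3/2)(q_X + q_D) = 0.
Delta's first-order condition: 232 - 3q_D - (3/2)(q_X + q_F) = 0.
Adding the 3 first-order conditions: 856 − 6Q = 0, so Q = 428/3.
Back-substituting: q_X = (359 − 214)/(3/2) = 290/3, q_F = (265 − 214)/(3/2) = 34, q_D = (232 − 214)/(3/2) = 12.
Total output Q = 290/3 + 34 + 12 = 428/3.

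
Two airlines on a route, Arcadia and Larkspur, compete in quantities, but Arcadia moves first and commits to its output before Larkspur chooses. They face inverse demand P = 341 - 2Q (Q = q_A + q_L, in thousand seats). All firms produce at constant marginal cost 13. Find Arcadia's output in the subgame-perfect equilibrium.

82

The follower Larkspur best-responds to any q_A: π_L = (341 - 2Q)q_L - 13q_L.
∂π_L/∂q_L = 328 - 2q_A - 4q_L = 0 gives the reaction function q_L = (328 - 2q_A)/4.
Arcadia substitutes q_L(q_A) into its own profit: π_A = q_A(341 - 2q_A - (328 - 2q_A)/2) - 13q_A = (177 - q_A)q_A - 13q_A.
Leader FOC: 164 - 2q_A = 0, so q_A = 82.
Then q_L = (328 - 2·82)/4 = 41.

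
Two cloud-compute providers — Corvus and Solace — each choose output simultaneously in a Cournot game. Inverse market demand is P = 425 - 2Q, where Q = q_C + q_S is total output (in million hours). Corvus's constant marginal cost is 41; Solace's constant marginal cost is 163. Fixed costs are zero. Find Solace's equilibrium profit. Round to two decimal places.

1088.89

Corvus's profit: π_C = (425 - 2Q)q_C - (41q_C). Setting ∂π_C/∂q_C = 0: 384 - 4q_C - 2(q_S) = 0.
Solace's first-order condition: 262 - 4q_S - 2(q_C) = 0.
Best responses: q_C = (384 - 2q_S)/4, q_S = (262 - 2q_C)/4.
Substituting one into the other gives q_C = 253/3 and q_S = 70/3.
Price P = 425 - 2·(323/3) = 629/3.
Solace's profit: (629/3 - 163)·(70/3) = 1088.8889.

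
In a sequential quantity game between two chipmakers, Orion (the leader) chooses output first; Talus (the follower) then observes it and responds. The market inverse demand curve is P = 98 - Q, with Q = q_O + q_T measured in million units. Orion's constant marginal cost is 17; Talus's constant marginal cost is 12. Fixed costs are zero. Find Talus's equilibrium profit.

The follower Talus best-responds to any q_O: π_T = (98 - Q)q_T - 12q_T.
Setting the follower's marginal profit to zero, 86 - q_O - 2q_T = 0, i.e. q_T = (86 - q_O)/2.
The leader anticipates this reaction. Substituting into P = 98 - Q gives P = 55 - (1/2)q_O, so π_O = (55 - (1/2)q_O)q_O - 17q_O.
Leader FOC: 38 - q_O = 0, so q_O = 38.
Then q_T = (86 - 38)/2 = 24.
Price P = 98 - 62 = 36.
Talus's profit: (36 - 12)·24 = 576.

576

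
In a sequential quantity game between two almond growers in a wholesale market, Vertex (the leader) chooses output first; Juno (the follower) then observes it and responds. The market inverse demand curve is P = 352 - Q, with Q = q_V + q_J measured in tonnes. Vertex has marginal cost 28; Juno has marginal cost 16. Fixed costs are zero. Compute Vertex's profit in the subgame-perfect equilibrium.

Solve by backward induction. Given q_V, the follower Juno maximises π_J = (352 - q_V - q_J)q_J - 16q_J.
Setting the follower's marginal profit to zero, 336 - q_V - 2q_J = 0, i.e. q_J = (336 - q_V)/2.
Vertex substitutes q_J(q_V) into its own profit: π_V = q_V(352 - q_V - (336 - q_V)/2) - 28q_V = (184 - (1/2)q_V)q_V - 28q_V.
The leader's first-order condition 156 - q_V = 0 yields q_V = 156.
Then q_J = (336 - 156)/2 = 90.
Price P = 352 - 246 = 106.
Vertex's profit: (106 - 28)·156 = 12168.

12168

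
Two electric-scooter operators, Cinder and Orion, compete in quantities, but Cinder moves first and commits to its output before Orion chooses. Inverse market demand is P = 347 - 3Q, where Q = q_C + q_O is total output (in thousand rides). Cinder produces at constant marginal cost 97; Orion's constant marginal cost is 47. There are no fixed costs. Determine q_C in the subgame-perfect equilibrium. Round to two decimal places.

The follower Orion best-responds to any q_C: π_O = (347 - 3Q)q_O - 47q_O.
Setting the follower's marginal profit to zero, 300 - 3q_C - 6q_O = 0, i.e. q_O = (300 - 3q_C)/6.
The leader anticipates this reaction. Substituting into P = 347 - 3Q gives P = 197 - (3/2)q_C, so π_C = (197 - (3/2)q_C)q_C - 97q_C.
Maximising: ∂π_C/∂q_C = 100 - 3q_C = 0, giving q_C = 100/3.
Then q_O = (300 - 3·(100/3))/6 = 100/3.

33.33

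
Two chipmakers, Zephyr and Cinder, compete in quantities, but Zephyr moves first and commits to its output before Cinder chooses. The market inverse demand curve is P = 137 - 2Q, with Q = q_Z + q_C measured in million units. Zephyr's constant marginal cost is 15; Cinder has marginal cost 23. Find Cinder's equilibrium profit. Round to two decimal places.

300.13

The follower Cinder best-responds to any q_Z: π_C = (137 - 2Q)q_C - 23q_C.
∂π_C/∂q_C = 114 - 2q_Z - 4q_C = 0 gives the reaction function q_C = (114 - 2q_Z)/4.
Zephyr substitutes q_C(q_Z) into its own profit: π_Z = q_Z(137 - 2q_Z - (114 - 2q_Z)/2) - 15q_Z = (80 - q_Z)q_Z - 15q_Z.
The leader's first-order condition 65 - 2q_Z = 0 yields q_Z = 65/2.
Then q_C = (114 - 2·(65/2))/4 = 49/4.
Price P = 137 - 2·(179/4) = 95/2.
Cinder's profit: (95/2 - 23)·(49/4) = 300.1250.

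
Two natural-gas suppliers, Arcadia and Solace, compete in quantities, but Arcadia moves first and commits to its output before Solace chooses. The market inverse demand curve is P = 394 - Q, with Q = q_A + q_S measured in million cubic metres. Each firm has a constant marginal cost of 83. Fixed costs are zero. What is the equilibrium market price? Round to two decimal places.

Solve by backward induction. Given q_A, the follower Solace maximises π_S = (394 - q_A - q_S)q_S - 83q_S.
∂π_S/∂q_S = 311 - q_A - 2q_S = 0 gives the reaction function q_S = (311 - q_A)/2.
The leader anticipates this reaction. Substituting into P = 394 - Q gives P = 477/2 - (1/2)q_A, so π_A = (477/2 - (1/2)q_A)q_A - 83q_A.
The leader's first-order condition 311/2 - q_A = 0 yields q_A = 311/2.
Then q_S = (311 - 311/2)/2 = 311/4.
Total output Q = 933/4, so price P = 394 - 933/4 = 643/4.

160.75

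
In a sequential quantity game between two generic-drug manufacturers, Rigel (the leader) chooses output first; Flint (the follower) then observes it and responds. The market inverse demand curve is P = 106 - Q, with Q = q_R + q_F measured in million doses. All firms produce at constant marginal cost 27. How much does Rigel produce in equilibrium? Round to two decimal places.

The follower Flint best-responds to any q_R: π_F = (106 - Q)q_F - 27q_F.
∂π_F/∂q_F = 79 - q_R - 2q_F = 0 gives the reaction function q_F = (79 - q_R)/2.
The leader anticipates this reaction. Substituting into P = 106 - Q gives P = 133/2 - (1/2)q_R, so π_R = (133/2 - (1/2)q_R)q_R - 27q_R.
Leader FOC: 79/2 - q_R = 0, so q_R = 79/2.
Then q_F = (79 - 79/2)/2 = 79/4.

39.50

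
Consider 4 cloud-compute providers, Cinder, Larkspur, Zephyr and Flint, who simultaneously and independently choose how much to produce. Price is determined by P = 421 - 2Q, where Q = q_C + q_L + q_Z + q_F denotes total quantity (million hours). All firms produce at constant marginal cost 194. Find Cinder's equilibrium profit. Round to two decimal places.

Each firm earns π_i = (421 - 2Q)q_i - 194q_i.
Setting ∂π_i/∂q_i = 0 with rivals' quantities fixed: 227 - 4q_i - 2·Σ_{j≠i} q_j = 0.
By symmetry each firm produces the same amount; substituting Σ_{j≠i} q_j = 3q_i yields q_i = 227/10.
Price P = 421 - 2·(454/5) = 1197/5.
Cinder's profit: (1197/5 - 194)·(227/10) = 1030.5800.

1030.58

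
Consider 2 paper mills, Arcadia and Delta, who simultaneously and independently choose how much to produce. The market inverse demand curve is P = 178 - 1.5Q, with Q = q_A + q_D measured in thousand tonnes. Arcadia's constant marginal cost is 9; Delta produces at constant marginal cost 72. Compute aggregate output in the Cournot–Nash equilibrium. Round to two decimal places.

Arcadia's profit: π_A = (178 - 1.5Q)q_A - (9q_A). Setting ∂π_A/∂q_A = 0: 169 - 3q_A - (3/2)(q_D) = 0.
Delta's profit: π_D = (178 - 1.5Q)q_D - (72q_D). Setting ∂π_D/∂q_D = 0: 106 - 3q_D - (3/2)(q_A) = 0.
Best responses: q_A = (169 - (3/2)q_D)/3, q_D = (106 - (3/2)q_A)/3.
Substituting one into the other gives q_A = 464/9 and q_D = 86/9.
Total output Q = 464/9 + 86/9 = 550/9.

61.11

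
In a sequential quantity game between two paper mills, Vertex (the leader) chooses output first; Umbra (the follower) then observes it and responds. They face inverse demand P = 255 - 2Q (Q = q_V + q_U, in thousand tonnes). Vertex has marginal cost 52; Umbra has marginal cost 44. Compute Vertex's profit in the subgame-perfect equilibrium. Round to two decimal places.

Solve by backward induction. Given q_V, the follower Umbra maximises π_U = (255 - 2q_V - 2q_U)q_U - 44q_U.
Setting the follower's marginal profit to zero, 211 - 2q_V - 4q_U = 0, i.e. q_U = (211 - 2q_V)/4.
Vertex substitutes q_U(q_V) into its own profit: π_V = q_V(255 - 2q_V - (211 - 2q_V)/2) - 52q_V = (299/2 - q_V)q_V - 52q_V.
Maximising: ∂π_V/∂q_V = 195/2 - 2q_V = 0, giving q_V = 195/4.
Then q_U = (211 - 2·(195/4))/4 = 227/8.
Price P = 255 - 2·(617/8) = 403/4.
Vertex's profit: (403/4 - 52)·(195/4) = 2376.5625.

2376.56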